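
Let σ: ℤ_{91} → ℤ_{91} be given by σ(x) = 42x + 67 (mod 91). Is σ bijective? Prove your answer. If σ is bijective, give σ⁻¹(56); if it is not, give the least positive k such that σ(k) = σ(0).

We have gcd(42, 91) = 7 > 1. Taking s = 0 and t = 13: σ(0) = 67 and σ(13) = 42·13 + 67 = 613 ≡ 67 (mod 91).
So σ(0) = σ(13) while 0 ≠ 13, thus σ is not injective, hence not bijective.
Since σ is not bijective, we find the least positive k with σ(k) = σ(0): this means 42k ≡ 0 (mod 91), i.e. 91 ∣ 42k. Since gcd(42, 91) = 7, dividing through by 7 this holds exactly when 13 ∣ 6k, and as gcd(6, 13) = 1, exactly when 13 ∣ k.
The smallest positive such k is 13.

13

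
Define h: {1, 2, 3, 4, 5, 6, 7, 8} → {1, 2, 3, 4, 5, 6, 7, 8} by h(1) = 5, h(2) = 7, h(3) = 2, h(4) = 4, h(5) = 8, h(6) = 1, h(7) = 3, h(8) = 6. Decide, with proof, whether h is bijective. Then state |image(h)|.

The values 5, 7, 2, 4, 8, 1, 3, 6 are a permutation of {1, 2, 3, 4, 5, 6, 7, 8}: each element appears exactly once.
So h is injective and surjective, hence bijective.
The image of h is {1, 2, 3, 4, 5, 6, 7, 8}, which has 8 elements.

8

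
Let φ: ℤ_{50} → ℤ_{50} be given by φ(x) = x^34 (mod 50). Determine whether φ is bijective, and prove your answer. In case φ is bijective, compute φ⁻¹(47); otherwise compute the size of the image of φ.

22

φ(0) = 0^34 = 0.
φ(10): Repeated squaring mod 50: 10^1 ≡ 10, 10^2 ≡ 10² = 100 ≡ 0, 10^4 ≡ 0² = 0, 10^8 ≡ 0² = 0, 10^16 ≡ 0² = 0, 10^32 ≡ 0² = 0. Since 34 = 32 + 2, 10^34 ≡ 0·0: 0·0 = 0. So 10^34 ≡ 0 (mod 50).
So φ(0) = φ(10) = 0 while 0 ≠ 10, so φ is not injective, hence not bijective.
Since φ is not bijective, we determine |image(φ)|. Computing x^34 mod 50 for each x (by repeated squaring, reducing mod 50 at every step), the values φ(0), φ(1), …, φ(49) are: 0, 1, 34, 19, 6, 25, 46, 49, 4, 11, 0, 41, 14, 39, 16, 25, 36, 29, 24, 21, 0, 31, 44, 9, 26, 25, 26, 9, 44, 31, 0, 21, 24, 29, 36, 25, 16, 39, 14, 41, 0, 11, 4, 49, 46, 25, 6, 19, 34, 1.
The distinct values are {0, 1, 4, 6, 9, 11, 14, 16, 19, 21, 24, 25, 26, 29, 31, 34, 36, 39, 41, 44, 46, 49}; there are 22 of them.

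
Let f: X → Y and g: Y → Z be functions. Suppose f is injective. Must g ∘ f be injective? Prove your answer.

No. Take X = Y = Z = {0, 1, 2}, f = identity (injective), and g(x) = 0 for every x.
Then (g ∘ f)(0) = 0 = (g ∘ f)(2) with 0 ≠ 2, so g ∘ f is not injective.

not injective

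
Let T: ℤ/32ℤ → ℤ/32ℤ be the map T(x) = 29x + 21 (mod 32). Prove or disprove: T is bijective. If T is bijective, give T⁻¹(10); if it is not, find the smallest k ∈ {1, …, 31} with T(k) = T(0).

If T(s) = T(t), then 29s ≡ 29t (mod 32). Because gcd(29, 32) = 1, we may cancel 29 to get s ≡ t (mod 32).
We now compute 29⁻¹ mod 32 explicitly. Euclid's algorithm: 32 = 1·29 + 3, 29 = 9·3 + 2, 3 = 1·2 + 1; back-substituting gives 1 = 21·29 − 19·32, so 29⁻¹ ≡ 21 (mod 32).
For any y ∈ ℤ/32ℤ, x = 21(y − 21) mod 32 satisfies T(x) = 29·21(y − 21) + 21 ≡ y (since 29·21 ≡ 1 mod 32). So every y has a preimage.
Thus T is bijective.
Since T is bijective, we compute T⁻¹(10): solve 29x + 21 ≡ 10 (mod 32), i.e. 29x ≡ 21 (mod 32).
Multiplying by 29⁻¹ = 21 gives x ≡ 21·21 = 441 = 13·32 + 25 ≡ 25 (mod 32).
Check: T(25) = 29·25 + 21 = 746 = 23·32 + 10 ≡ 10 (mod 32).

25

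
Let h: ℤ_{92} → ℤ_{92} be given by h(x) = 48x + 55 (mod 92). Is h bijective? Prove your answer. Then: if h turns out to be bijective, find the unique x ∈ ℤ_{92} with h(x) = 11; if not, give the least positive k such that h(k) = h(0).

23

By definition, injectivity means: for all s, t in the domain, h(s) = h(t) implies s = t.
We have gcd(48, 92) = 4 > 1. Taking s = 0 and t = 23: h(0) = 55 and h(23) = 48·23 + 55 = 1159 ≡ 55 (mod 92).
So h(0) = h(23) while 0 ≠ 23, thus h is not injective, hence not bijective.
Since h is not bijective, we find the least positive k with h(k) = h(0): this means 48k ≡ 0 (mod 92), i.e. 92 ∣ 48k. Since gcd(48, 92) = 4, dividing through by 4 this holds exactly when 23 ∣ 12k, and as gcd(12, 23) = 1, exactly when 23 ∣ k.
The smallest positive such k is 23.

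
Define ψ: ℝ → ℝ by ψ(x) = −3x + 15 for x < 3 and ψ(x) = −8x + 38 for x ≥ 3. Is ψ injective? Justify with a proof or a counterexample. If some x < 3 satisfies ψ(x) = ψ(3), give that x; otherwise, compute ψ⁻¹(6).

1/3

Both pieces are strictly decreasing (slopes −3 and −8), so each is injective on its own interval.
The left piece maps (−∞, 3) onto (6, ∞); the right piece maps [3, ∞) onto (−∞, 14].
These images overlap. In particular ψ(3) = 14 (right piece), and solving −3x + 15 = 14 on the left piece gives x = 1/3 < 3.
So ψ(1/3) = ψ(3) with 1/3 ≠ 3, and ψ is not injective. This x = 1/3 is the requested value below 3.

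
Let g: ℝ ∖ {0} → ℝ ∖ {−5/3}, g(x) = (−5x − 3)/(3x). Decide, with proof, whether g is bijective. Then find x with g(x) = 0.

-3/5

Suppose g(s) = g(t). Cross-multiplying: (−5s − 3)(3t) = (−5t − 3)(3s).
Expanding both sides and cancelling the symmetric terms leaves 9·(s − t) = 0. Since 9 ≠ 0, s = t. So g is injective.
For any y ≠ −5/3, solving y(3x) = −5x − 3 for x gives a well-defined x ≠ 0. So g is surjective.
Hence g is bijective.
Solving g(x) = 0: cross-multiplying gives −5x − 3 = 0(3x), which rearranges to −5x = 3, so x = −3/5.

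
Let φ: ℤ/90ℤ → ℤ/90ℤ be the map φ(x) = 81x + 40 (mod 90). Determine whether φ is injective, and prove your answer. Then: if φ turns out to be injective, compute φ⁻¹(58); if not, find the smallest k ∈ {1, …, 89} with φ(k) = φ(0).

10

Recall: φ is injective if φ(s) = φ(t) implies s = t.
We have gcd(81, 90) = 9 > 1. Taking s = 0 and t = 10: φ(0) = 40 and φ(10) = 81·10 + 40 = 850 ≡ 40 (mod 90).
So φ(0) = φ(10) while 0 ≠ 10, so φ is not injective.
Since φ is not injective, we find the least positive k with φ(k) = φ(0): this means 81k ≡ 0 (mod 90), i.e. 90 ∣ 81k. Since gcd(81, 90) = 9, dividing through by 9 this holds exactly when 10 ∣ 9k, and as gcd(9, 10) = 1, exactly when 10 ∣ k.
The smallest positive such k is 10.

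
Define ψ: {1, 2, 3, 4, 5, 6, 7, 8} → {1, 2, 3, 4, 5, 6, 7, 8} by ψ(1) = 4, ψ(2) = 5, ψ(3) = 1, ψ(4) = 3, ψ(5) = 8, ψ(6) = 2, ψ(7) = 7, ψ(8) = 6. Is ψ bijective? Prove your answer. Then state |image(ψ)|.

8

The values 4, 5, 1, 3, 8, 2, 7, 6 are a permutation of {1, 2, 3, 4, 5, 6, 7, 8}: each element appears exactly once.
So ψ is injective and surjective, hence bijective.
The image of ψ is {1, 2, 3, 4, 5, 6, 7, 8}, which has 8 elements.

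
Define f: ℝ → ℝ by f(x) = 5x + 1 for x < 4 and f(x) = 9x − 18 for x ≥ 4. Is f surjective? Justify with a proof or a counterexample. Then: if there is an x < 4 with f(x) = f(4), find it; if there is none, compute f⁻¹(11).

17/5

Both pieces are strictly increasing (slopes 5 and 9), so each is injective on its own interval.
The left piece maps (−∞, 4) onto (−∞, 21); the right piece maps [4, ∞) onto [18, ∞).
The union (−∞, 21) ∪ [18, ∞) covers ℝ, so f is surjective.
For the follow-up: the images overlap, so an x < 4 with f(x) = f(4) exists. f(4) = 18; solving 5x + 1 = 18 for x < 4 gives x = (18 − 1)/5 = 17/5.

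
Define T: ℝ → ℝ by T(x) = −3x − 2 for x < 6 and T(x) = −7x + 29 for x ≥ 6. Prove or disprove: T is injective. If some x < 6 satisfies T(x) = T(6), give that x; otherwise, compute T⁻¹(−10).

Both pieces are strictly decreasing (slopes −3 and −7), so each is injective on its own interval.
The left piece maps (−∞, 6) onto (−20, ∞); the right piece maps [6, ∞) onto (−∞, −13].
These images overlap. In particular T(6) = −13 (right piece), and solving −3x − 2 = −13 on the left piece gives x = 11/3 < 6.
So T(11/3) = T(6) with 11/3 ≠ 6, and T is not injective. This x = 11/3 is the requested value below 6.

11/3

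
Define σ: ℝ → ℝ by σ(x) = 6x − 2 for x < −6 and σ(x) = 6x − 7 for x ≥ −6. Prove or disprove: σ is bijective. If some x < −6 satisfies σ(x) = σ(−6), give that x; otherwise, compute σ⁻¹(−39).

-41/6

Both pieces are strictly increasing (slopes 6 and 6), so each is injective on its own interval.
The left piece maps (−∞, −6) onto (−∞, −38); the right piece maps [−6, ∞) onto [−43, ∞).
These images overlap. In particular σ(−6) = −43 (right piece), and solving 6x − 2 = −43 on the left piece gives x = −41/6 < −6.
So σ(−41/6) = σ(−6) with −41/6 ≠ −6, and σ is not injective, hence not bijective. This x = −41/6 is the requested value below −6.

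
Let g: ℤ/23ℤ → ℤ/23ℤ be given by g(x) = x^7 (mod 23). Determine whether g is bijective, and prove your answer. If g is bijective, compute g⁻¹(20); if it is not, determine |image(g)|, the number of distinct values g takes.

Since 23 is prime, the nonzero elements of ℤ/23ℤ form a cyclic group of order 22.
As gcd(7, 22) = 1, raising to the 7th power is a bijection on this group: if s^7 ≡ t^7 then (st^{−1})^7 = 1, and the only element of order dividing gcd(7, 22) = 1 is 1, so s = t.
With g(0) = 0 this makes g injective on all of ℤ/23ℤ, hence bijective (finite equal-size domain and codomain). In particular g is bijective.
Since g is bijective, we find the preimage of 20. The inverse of x ↦ x^7 on (ℤ/23ℤ)^× is x ↦ x^19, because 7·19 = 133 = 6·22 + 1 ≡ 1 (mod 22) and x^{22} = 1 for x ≠ 0 (Fermat). So g⁻¹(20) = 20^19 mod 23.
Repeated squaring mod 23: 20^1 ≡ 20, 20^2 ≡ 20² = 400 ≡ 9, 20^4 ≡ 9² = 81 ≡ 12, 20^8 ≡ 12² = 144 ≡ 6, 20^16 ≡ 6² = 36 ≡ 13. Since 19 = 16 + 2 + 1, 20^19 ≡ 13·9·20: 13·9 = 117 ≡ 2, then 2·20 = 40 ≡ 17. So 20^19 ≡ 17 (mod 23).
Hence g⁻¹(20) = 17.

17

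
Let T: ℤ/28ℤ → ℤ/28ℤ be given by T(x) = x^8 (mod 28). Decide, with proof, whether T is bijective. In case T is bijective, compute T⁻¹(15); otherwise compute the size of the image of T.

8

T(6): Repeated squaring mod 28: 6^1 ≡ 6, 6^2 ≡ 6² = 36 ≡ 8, 6^4 ≡ 8² = 64 ≡ 8, 6^8 ≡ 8² = 64 ≡ 8. So 6^8 ≡ 8 (mod 28).
T(8): Repeated squaring mod 28: 8^1 ≡ 8, 8^2 ≡ 8² = 64 ≡ 8, 8^4 ≡ 8² = 64 ≡ 8, 8^8 ≡ 8² = 64 ≡ 8. So 8^8 ≡ 8 (mod 28).
So T(6) = T(8) = 8 while 6 ≠ 8, hence T is not injective, hence not bijective.
Since T is not bijective, we determine |image(T)|. Computing x^8 mod 28 for each x (by repeated squaring, reducing mod 28 at every step), the values T(0), T(1), …, T(27) are: 0, 1, 4, 9, 16, 25, 8, 21, 8, 25, 16, 9, 4, 1, 0, 1, 4, 9, 16, 25, 8, 21, 8, 25, 16, 9, 4, 1.
The distinct values are {0, 1, 4, 8, 9, 16, 21, 25}; there are 8 of them.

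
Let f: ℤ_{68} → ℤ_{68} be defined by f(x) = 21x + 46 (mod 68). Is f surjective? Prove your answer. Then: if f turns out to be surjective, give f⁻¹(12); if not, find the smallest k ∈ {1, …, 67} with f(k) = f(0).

Recall: f is surjective if every y in the codomain equals f(x) for some x in the domain.
Since gcd(21, 68) = 1, 21 is invertible modulo 68. Euclid's algorithm: 68 = 3·21 + 5, 21 = 4·5 + 1; back-substituting gives 1 = 13·21 − 4·68, so 21⁻¹ ≡ 13 (mod 68).
Then y ↦ 13(y − 46) is a two-sided inverse to f, so every y ∈ ℤ_{68} has a preimage.
So f is surjective.
Since f is surjective, we compute f⁻¹(12): solve 21x + 46 ≡ 12 (mod 68), i.e. 21x ≡ 34 (mod 68).
Multiplying by 21⁻¹ = 13 gives x ≡ 13·34 = 442 = 6·68 + 34 ≡ 34 (mod 68).
Check: f(34) = 21·34 + 46 = 760 = 11·68 + 12 ≡ 12 (mod 68).

34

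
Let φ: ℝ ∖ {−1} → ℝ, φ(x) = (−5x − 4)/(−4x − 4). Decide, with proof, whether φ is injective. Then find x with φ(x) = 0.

Suppose φ(a) = φ(b). Cross-multiplying: (−5a − 4)(−4b − 4) = (−5b − 4)(−4a − 4).
Expanding both sides and cancelling the symmetric terms leaves 4·(a − b) = 0. Since 4 ≠ 0, a = b. Hence φ is injective.
Solving φ(x) = 0: cross-multiplying gives −5x − 4 = 0(−4x − 4), which rearranges to −5x = 4, so x = −4/5.

-4/5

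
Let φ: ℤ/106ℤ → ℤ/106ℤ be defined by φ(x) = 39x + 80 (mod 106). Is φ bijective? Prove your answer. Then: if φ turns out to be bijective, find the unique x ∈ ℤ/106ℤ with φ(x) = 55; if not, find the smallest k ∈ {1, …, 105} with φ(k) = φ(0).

Recall: injectivity means: for all u, v in the domain, φ(u) = φ(v) implies u = v.
Suppose φ(u) = φ(v) in ℤ/106ℤ. Then 39u + 80 ≡ 39v + 80 (mod 106), therefore 39(u − v) ≡ 0 (mod 106).
Since gcd(39, 106) = 1, 39 is invertible modulo 106, therefore u − v ≡ 0 (mod 106), i.e. u = v.
We now compute 39⁻¹ mod 106 explicitly. Euclid's algorithm: 106 = 2·39 + 28, 39 = 1·28 + 11, 28 = 2·11 + 6, 11 = 1·6 + 5, 6 = 1·5 + 1; back-substituting gives 1 = 87·39 − 32·106, so 39⁻¹ ≡ 87 (mod 106).
Then y ↦ 87(y − 80) is a two-sided inverse to φ, so every y ∈ ℤ/106ℤ has a preimage.
Hence φ is bijective.
Since φ is bijective, we find φ⁻¹(55): we need 39x ≡ 55 − 80 ≡ 81 (mod 106). Using 39⁻¹ = 87: x ≡ 87·81 = 7047 = 66·106 + 51, so x = 51.
Check: φ(51) = 39·51 + 80 = 2069 = 19·106 + 55 ≡ 55 (mod 106).

51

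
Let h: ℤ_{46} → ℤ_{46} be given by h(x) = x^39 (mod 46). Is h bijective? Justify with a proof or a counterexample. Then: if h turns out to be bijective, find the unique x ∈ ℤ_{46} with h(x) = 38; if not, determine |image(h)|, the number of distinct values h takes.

Computing x^39 mod 46 for each x (by repeated squaring, reducing mod 46 at every step), the values h(0), h(1), …, h(45) are: 0, 1, 18, 39, 2, 15, 12, 19, 36, 3, 40, 37, 32, 29, 20, 33, 4, 11, 8, 21, 30, 5, 22, 23, 24, 41, 16, 25, 38, 35, 42, 13, 26, 17, 14, 9, 6, 43, 10, 27, 34, 31, 44, 7, 28, 45.
Every element of ℤ_{46} appears exactly once in this list, so h is a bijection, and in particular bijective.
Since h is bijective, we read off the preimage of 38 from the same table: h(28) = 38, so h⁻¹(38) = 28.

28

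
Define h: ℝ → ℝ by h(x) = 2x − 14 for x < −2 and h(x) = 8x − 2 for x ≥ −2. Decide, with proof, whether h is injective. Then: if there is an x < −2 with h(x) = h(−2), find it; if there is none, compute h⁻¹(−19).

-5/2

Both pieces are strictly increasing (slopes 2 and 8), so each is injective on its own interval.
The left piece maps (−∞, −2) onto (−∞, −18); the right piece maps [−2, ∞) onto [−18, ∞).
These images are disjoint, so no value is attained by both pieces. So h is injective.
Because the two images are disjoint, no x < −2 has h(x) = h(−2), so we compute h⁻¹(−19): −19 lies in (−∞, −18), so solve 2x − 14 = −19: x = (−19 + 14)/2 = −5/2.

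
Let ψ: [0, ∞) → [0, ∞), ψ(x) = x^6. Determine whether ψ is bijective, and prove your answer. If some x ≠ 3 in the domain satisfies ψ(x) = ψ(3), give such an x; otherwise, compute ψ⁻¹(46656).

6

On [0, ∞), x ↦ x^6 is strictly increasing (injective) and for any y ∈ [0, ∞) the 6th root y^{1/6} lies in [0, ∞) (surjective). So ψ is bijective.
Since x ↦ x^6 is strictly increasing on [0, ∞), it is injective there, so no x ≠ 3 in the domain has ψ(x) = ψ(3). We therefore compute ψ⁻¹(46656) = 46656^{1/6} = 6 (indeed 6^6 = 46656).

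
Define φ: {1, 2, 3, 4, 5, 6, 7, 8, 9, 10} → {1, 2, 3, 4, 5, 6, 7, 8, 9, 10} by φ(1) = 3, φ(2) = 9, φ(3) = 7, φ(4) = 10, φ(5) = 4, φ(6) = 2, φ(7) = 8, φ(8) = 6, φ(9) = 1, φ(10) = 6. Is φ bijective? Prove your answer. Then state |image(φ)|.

9

φ(8) = 6 = φ(10) with 8 ≠ 10, so φ is not injective, hence not bijective.
The image of φ is {1, 2, 3, 4, 6, 7, 8, 9, 10}, which has 9 elements.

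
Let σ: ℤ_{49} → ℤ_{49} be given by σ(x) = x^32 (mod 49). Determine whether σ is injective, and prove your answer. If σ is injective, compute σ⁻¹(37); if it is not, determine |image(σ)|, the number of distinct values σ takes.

σ(0) = 0^32 = 0.
σ(7): Repeated squaring mod 49: 7^1 ≡ 7, 7^2 ≡ 7² = 49 ≡ 0, 7^4 ≡ 0² = 0, 7^8 ≡ 0² = 0, 7^16 ≡ 0² = 0, 7^32 ≡ 0² = 0. So 7^32 ≡ 0 (mod 49).
So σ(0) = σ(7) = 0 while 0 ≠ 7, thus σ is not injective.
Since σ is not injective, we determine |image(σ)|. Computing x^32 mod 49 for each x (by repeated squaring, reducing mod 49 at every step), the values σ(0), σ(1), …, σ(48) are: 0, 1, 39, 37, 2, 32, 22, 0, 29, 46, 23, 16, 25, 43, 0, 8, 4, 9, 30, 18, 15, 0, 36, 11, 44, 44, 11, 36, 0, 15, 18, 30, 9, 4, 8, 0, 43, 25, 16, 23, 46, 29, 0, 22, 32, 2, 37, 39, 1.
The distinct values are {0, 1, 2, 4, 8, 9, 11, 15, 16, 18, 22, 23, 25, 29, 30, 32, 36, 37, 39, 43, 44, 46}; there are 22 of them.

22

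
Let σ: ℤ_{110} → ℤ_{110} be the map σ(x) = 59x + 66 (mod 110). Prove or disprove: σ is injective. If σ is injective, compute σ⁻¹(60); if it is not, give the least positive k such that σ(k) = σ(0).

26

Recall that σ is injective when σ(s) = σ(t) forces s = t.
Suppose σ(s) = σ(t) in ℤ_{110}. Then 59s + 66 ≡ 59t + 66 (mod 110), so 59(s − t) ≡ 0 (mod 110).
Since gcd(59, 110) = 1, 59 is invertible modulo 110, therefore s − t ≡ 0 (mod 110), i.e. s = t.
So σ is injective.
We now compute 59⁻¹ mod 110 explicitly. Euclid's algorithm: 110 = 1·59 + 51, 59 = 1·51 + 8, 51 = 6·8 + 3, 8 = 2·3 + 2, 3 = 1·2 + 1; back-substituting gives 1 = 69·59 − 37·110, so 59⁻¹ ≡ 69 (mod 110).
Since σ is injective, we compute σ⁻¹(60): solve 59x + 66 ≡ 60 (mod 110), i.e. 59x ≡ 104 (mod 110).
Multiplying by 59⁻¹ = 69 gives x ≡ 69·104 = 7176 = 65·110 + 26 ≡ 26 (mod 110).
Check: σ(26) = 59·26 + 66 = 1600 = 14·110 + 60 ≡ 60 (mod 110).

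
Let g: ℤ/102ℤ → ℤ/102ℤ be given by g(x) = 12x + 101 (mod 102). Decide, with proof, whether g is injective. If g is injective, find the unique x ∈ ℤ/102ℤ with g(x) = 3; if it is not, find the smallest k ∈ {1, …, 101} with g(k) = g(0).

We have gcd(12, 102) = 6 > 1. Taking u = 0 and v = 17: g(0) = 101 and g(17) = 12·17 + 101 = 305 ≡ 101 (mod 102).
So g(0) = g(17) while 0 ≠ 17, hence g is not injective.
Since g is not injective, we find the least positive k with g(k) = g(0): this means 12k ≡ 0 (mod 102), i.e. 102 ∣ 12k. Since gcd(12, 102) = 6, dividing through by 6 this holds exactly when 17 ∣ 2k, and as gcd(2, 17) = 1, exactly when 17 ∣ k.
The smallest positive such k is 17.

17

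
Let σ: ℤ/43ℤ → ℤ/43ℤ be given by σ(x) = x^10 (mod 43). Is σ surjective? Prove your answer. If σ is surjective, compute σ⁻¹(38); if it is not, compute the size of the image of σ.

22

σ(21): Repeated squaring mod 43: 21^1 ≡ 21, 21^2 ≡ 21² = 441 ≡ 11, 21^4 ≡ 11² = 121 ≡ 35, 21^8 ≡ 35² = 1225 ≡ 21. Since 10 = 8 + 2, 21^10 ≡ 21·11: 21·11 = 231 ≡ 16. So 21^10 ≡ 16 (mod 43).
σ(22): Repeated squaring mod 43: 22^1 ≡ 22, 22^2 ≡ 22² = 484 ≡ 11, 22^4 ≡ 11² = 121 ≡ 35, 22^8 ≡ 35² = 1225 ≡ 21. Since 10 = 8 + 2, 22^10 ≡ 21·11: 21·11 = 231 ≡ 16. So 22^10 ≡ 16 (mod 43).
So σ(21) = σ(22) = 16 while 21 ≠ 22, hence σ is not injective.
A non-injective map from the 43-element set ℤ/43ℤ to itself takes at most 42 distinct values, so it cannot be surjective. Thus σ is not surjective.
Since σ is not surjective, we determine |image(σ)|. Computing x^10 mod 43 for each x (by repeated squaring, reducing mod 43 at every step), the values σ(0), σ(1), …, σ(42) are: 0, 1, 35, 10, 21, 24, 6, 36, 4, 14, 23, 41, 38, 15, 13, 25, 11, 9, 17, 40, 31, 16, 16, 31, 40, 17, 9, 11, 25, 13, 15, 38, 41, 23, 14, 4, 36, 6, 24, 21, 10, 35, 1.
The distinct values are {0, 1, 4, 6, 9, 10, 11, 13, 14, 15, 16, 17, 21, 23, 24, 25, 31, 35, 36, 38, 40, 41}; there are 22 of them.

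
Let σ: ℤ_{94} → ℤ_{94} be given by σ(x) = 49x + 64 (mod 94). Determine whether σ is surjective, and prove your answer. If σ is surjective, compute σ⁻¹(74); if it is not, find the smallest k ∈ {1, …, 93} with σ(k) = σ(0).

Since gcd(49, 94) = 1, 49 is invertible modulo 94. Euclid's algorithm: 94 = 1·49 + 45, 49 = 1·45 + 4, 45 = 11·4 + 1; back-substituting gives 1 = 71·49 − 37·94, so 49⁻¹ ≡ 71 (mod 94).
For any y ∈ ℤ_{94}, x = 71(y − 64) mod 94 satisfies σ(x) = 49·71(y − 64) + 64 ≡ y (since 49·71 ≡ 1 mod 94). So every y has a preimage.
So σ is surjective.
Since σ is surjective, we find σ⁻¹(74): we need 49x ≡ 74 − 64 ≡ 10 (mod 94). Using 49⁻¹ = 71: x ≡ 71·10 = 710 = 7·94 + 52, so x = 52.
Check: σ(52) = 49·52 + 64 = 2612 = 27·94 + 74 ≡ 74 (mod 94).

52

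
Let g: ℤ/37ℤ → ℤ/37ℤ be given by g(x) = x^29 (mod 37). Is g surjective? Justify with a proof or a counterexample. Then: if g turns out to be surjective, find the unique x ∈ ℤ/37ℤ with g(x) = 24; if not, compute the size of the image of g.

2

Since 37 is prime, the nonzero elements of ℤ/37ℤ form a cyclic group of order 36.
As gcd(29, 36) = 1, raising to the 29th power is a bijection on this group: if x_1^29 ≡ x_2^29 then (x_1x_2^{−1})^29 = 1, and the only element of order dividing gcd(29, 36) = 1 is 1, so x_1 = x_2.
With g(0) = 0 this makes g injective on all of ℤ/37ℤ, hence bijective (finite equal-size domain and codomain). In particular g is surjective.
Since g is surjective, we find the preimage of 24. The inverse of x ↦ x^29 on (ℤ/37ℤ)^× is x ↦ x^5, because 29·5 = 145 = 4·36 + 1 ≡ 1 (mod 36) and x^{36} = 1 for x ≠ 0 (Fermat). So g⁻¹(24) = 24^5 mod 37.
Repeated squaring mod 37: 24^1 ≡ 24, 24^2 ≡ 24² = 576 ≡ 21, 24^4 ≡ 21² = 441 ≡ 34. Since 5 = 4 + 1, 24^5 ≡ 34·24: 34·24 = 816 ≡ 2. So 24^5 ≡ 2 (mod 37).
Hence g⁻¹(24) = 2.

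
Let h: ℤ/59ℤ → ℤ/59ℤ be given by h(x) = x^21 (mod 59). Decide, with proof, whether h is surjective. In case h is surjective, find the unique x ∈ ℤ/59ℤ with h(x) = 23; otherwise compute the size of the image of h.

40

Since 59 is prime, the nonzero elements of ℤ/59ℤ form a cyclic group of order 58.
As gcd(21, 58) = 1, raising to the 21st power is a bijection on this group: if s^21 ≡ t^21 then (st^{−1})^21 = 1, and the only element of order dividing gcd(21, 58) = 1 is 1, so s = t.
With h(0) = 0 this makes h injective on all of ℤ/59ℤ, hence bijective (finite equal-size domain and codomain). In particular h is surjective.
Since h is surjective, we find the preimage of 23. The inverse of x ↦ x^21 on (ℤ/59ℤ)^× is x ↦ x^47, because 21·47 = 987 = 17·58 + 1 ≡ 1 (mod 58) and x^{58} = 1 for x ≠ 0 (Fermat). So h⁻¹(23) = 23^47 mod 59.
Repeated squaring mod 59: 23^1 ≡ 23, 23^2 ≡ 23² = 529 ≡ 57, 23^4 ≡ 57² = 3249 ≡ 4, 23^8 ≡ 4² = 16, 23^16 ≡ 16² = 256 ≡ 20, 23^32 ≡ 20² = 400 ≡ 46. Since 47 = 32 + 8 + 4 + 2 + 1, 23^47 ≡ 46·16·4·57·23: 46·16 = 736 ≡ 28, then 28·4 = 112 ≡ 53, then 53·57 = 3021 ≡ 12, then 12·23 = 276 ≡ 40. So 23^47 ≡ 40 (mod 59).
Hence h⁻¹(23) = 40.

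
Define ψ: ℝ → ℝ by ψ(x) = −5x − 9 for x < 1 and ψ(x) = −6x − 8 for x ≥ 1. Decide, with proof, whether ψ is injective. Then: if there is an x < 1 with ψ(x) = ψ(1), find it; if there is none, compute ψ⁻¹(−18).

Both pieces are strictly decreasing (slopes −5 and −6), so each is injective on its own interval.
The left piece maps (−∞, 1) onto (−14, ∞); the right piece maps [1, ∞) onto (−∞, −14].
These images are disjoint, so no value is attained by both pieces. Thus ψ is injective.
Because the two images are disjoint, no x < 1 has ψ(x) = ψ(1), so we compute ψ⁻¹(−18): −18 lies in (−∞, −14], so solve −6x − 8 = −18: x = (−18 + 8)/(−6) = 5/3.

5/3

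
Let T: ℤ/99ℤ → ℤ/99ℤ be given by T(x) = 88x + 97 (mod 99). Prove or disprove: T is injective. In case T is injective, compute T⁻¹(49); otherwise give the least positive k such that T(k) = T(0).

9

We have gcd(88, 99) = 11 > 1. Taking s = 0 and t = 9: T(0) = 97 and T(9) = 88·9 + 97 = 889 ≡ 97 (mod 99).
So T(0) = T(9) while 0 ≠ 9, so T is not injective.
Since T is not injective, we find the least positive k with T(k) = T(0): this means 88k ≡ 0 (mod 99), i.e. 99 ∣ 88k. Since gcd(88, 99) = 11, dividing through by 11 this holds exactly when 9 ∣ 8k, and as gcd(8, 9) = 1, exactly when 9 ∣ k.
The smallest positive such k is 9.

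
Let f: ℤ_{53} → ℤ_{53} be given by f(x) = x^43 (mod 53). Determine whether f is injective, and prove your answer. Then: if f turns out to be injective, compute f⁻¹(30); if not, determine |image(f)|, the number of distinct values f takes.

23

Since 53 is prime, the nonzero elements of ℤ_{53} form a cyclic group of order 52.
As gcd(43, 52) = 1, raising to the 43rd power is a bijection on this group: if s^43 ≡ t^43 then (st^{−1})^43 = 1, and the only element of order dividing gcd(43, 52) = 1 is 1, so s = t.
With f(0) = 0 this makes f injective on all of ℤ_{53}, hence bijective (finite equal-size domain and codomain). In particular f is injective.
Since f is injective, we find the preimage of 30. The inverse of x ↦ x^43 on (ℤ_{53})^× is x ↦ x^23, because 43·23 = 989 = 19·52 + 1 ≡ 1 (mod 52) and x^{52} = 1 for x ≠ 0 (Fermat). So f⁻¹(30) = 30^23 mod 53.
Repeated squaring mod 53: 30^1 ≡ 30, 30^2 ≡ 30² = 900 ≡ 52, 30^4 ≡ 52² = 2704 ≡ 1, 30^8 ≡ 1² = 1, 30^16 ≡ 1² = 1. Since 23 = 16 + 4 + 2 + 1, 30^23 ≡ 1·1·52·30: 1·1 = 1, then 1·52 = 52, then 52·30 = 1560 ≡ 23. So 30^23 ≡ 23 (mod 53).
Hence f⁻¹(30) = 23.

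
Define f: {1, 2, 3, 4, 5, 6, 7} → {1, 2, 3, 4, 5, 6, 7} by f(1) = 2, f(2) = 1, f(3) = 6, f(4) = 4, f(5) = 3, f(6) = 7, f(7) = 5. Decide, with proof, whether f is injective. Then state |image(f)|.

The values f(1), …, f(7) are 2, 1, 6, 4, 3, 7, 5 — all distinct.
So f(a) = f(b) only when a = b, and f is injective.
The image of f is {1, 2, 3, 4, 5, 6, 7}, which has 7 elements.

7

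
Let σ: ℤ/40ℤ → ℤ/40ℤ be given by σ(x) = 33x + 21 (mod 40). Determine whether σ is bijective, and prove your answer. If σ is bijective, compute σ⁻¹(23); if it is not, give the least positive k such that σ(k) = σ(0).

If σ(x_1) = σ(x_2), then 33x_1 ≡ 33x_2 (mod 40). Because gcd(33, 40) = 1, we may cancel 33 to get x_1 ≡ x_2 (mod 40).
We now compute 33⁻¹ mod 40 explicitly. Euclid's algorithm: 40 = 1·33 + 7, 33 = 4·7 + 5, 7 = 1·5 + 2, 5 = 2·2 + 1; back-substituting gives 1 = 17·33 − 14·40, so 33⁻¹ ≡ 17 (mod 40).
For any y ∈ ℤ/40ℤ, x = 17(y − 21) mod 40 satisfies σ(x) = 33·17(y − 21) + 21 ≡ y (since 33·17 ≡ 1 mod 40). So every y has a preimage.
Hence σ is bijective.
Since σ is bijective, we find σ⁻¹(23): we need 33x ≡ 23 − 21 ≡ 2 (mod 40). Using 33⁻¹ = 17: x ≡ 17·2 = 34, so x = 34.
Check: σ(34) = 33·34 + 21 = 1143 = 28·40 + 23 ≡ 23 (mod 40).

34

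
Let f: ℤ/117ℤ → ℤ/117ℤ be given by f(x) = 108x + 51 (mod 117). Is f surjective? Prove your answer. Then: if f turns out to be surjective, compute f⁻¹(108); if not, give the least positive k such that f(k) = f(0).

By definition, surjectivity means every element of the codomain has a preimage under f.
Since gcd(108, 117) = 9, we have 108x ≡ 0 (mod 9) for all x, so f(x) ≡ 6 (mod 9).
But 0 ≢ 6 (mod 9), so 0 ∈ ℤ/117ℤ has no preimage. Hence f is not surjective.
Since f is not surjective, we find the least positive k with f(k) = f(0): this means 108k ≡ 0 (mod 117), i.e. 117 ∣ 108k. Since gcd(108, 117) = 9, dividing through by 9 this holds exactly when 13 ∣ 12k, and as gcd(12, 13) = 1, exactly when 13 ∣ k.
The smallest positive such k is 13.

13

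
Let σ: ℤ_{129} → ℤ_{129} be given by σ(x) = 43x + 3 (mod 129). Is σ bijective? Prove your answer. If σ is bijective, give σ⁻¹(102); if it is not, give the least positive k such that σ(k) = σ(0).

3

We have gcd(43, 129) = 43 > 1. Taking a = 0 and b = 3: σ(0) = 3 and σ(3) = 43·3 + 3 = 132 ≡ 3 (mod 129).
So σ(0) = σ(3) while 0 ≠ 3, thus σ is not injective, hence not bijective.
Since σ is not bijective, we find the least positive k with σ(k) = σ(0): this means 43k ≡ 0 (mod 129), i.e. 129 ∣ 43k. Since gcd(43, 129) = 43, dividing through by 43 this holds exactly when 3 ∣ k.
The smallest positive such k is 3.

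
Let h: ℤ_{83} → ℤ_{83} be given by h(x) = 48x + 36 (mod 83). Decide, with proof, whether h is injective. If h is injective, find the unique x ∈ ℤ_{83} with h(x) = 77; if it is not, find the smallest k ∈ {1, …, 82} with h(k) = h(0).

Recall that h is injective when h(s) = h(t) forces s = t.
If h(s) = h(t), then 48s ≡ 48t (mod 83). Because gcd(48, 83) = 1, we may cancel 48 to get s ≡ t (mod 83).
Therefore h is injective.
We now compute 48⁻¹ mod 83 explicitly. Euclid's algorithm: 83 = 1·48 + 35, 48 = 1·35 + 13, 35 = 2·13 + 9, 13 = 1·9 + 4, 9 = 2·4 + 1; back-substituting gives 1 = 64·48 − 37·83, so 48⁻¹ ≡ 64 (mod 83).
Since h is injective, we compute h⁻¹(77): solve 48x + 36 ≡ 77 (mod 83), i.e. 48x ≡ 41 (mod 83).
Multiplying by 48⁻¹ = 64 gives x ≡ 64·41 = 2624 = 31·83 + 51 ≡ 51 (mod 83).
Check: h(51) = 48·51 + 36 = 2484 = 29·83 + 77 ≡ 77 (mod 83).

51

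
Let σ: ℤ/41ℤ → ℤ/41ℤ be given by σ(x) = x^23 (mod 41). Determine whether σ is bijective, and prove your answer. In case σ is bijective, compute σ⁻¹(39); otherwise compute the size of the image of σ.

Since 41 is prime, the nonzero elements of ℤ/41ℤ form a cyclic group of order 40.
As gcd(23, 40) = 1, raising to the 23rd power is a bijection on this group: if u^23 ≡ v^23 then (uv^{−1})^23 = 1, and the only element of order dividing gcd(23, 40) = 1 is 1, so u = v.
With σ(0) = 0 this makes σ injective on all of ℤ/41ℤ, hence bijective (finite equal-size domain and codomain). In particular σ is bijective.
Since σ is bijective, we find the preimage of 39. The inverse of x ↦ x^23 on (ℤ/41ℤ)^× is x ↦ x^7, because 23·7 = 161 = 4·40 + 1 ≡ 1 (mod 40) and x^{40} = 1 for x ≠ 0 (Fermat). So σ⁻¹(39) = 39^7 mod 41.
Repeated squaring mod 41: 39^1 ≡ 39, 39^2 ≡ 39² = 1521 ≡ 4, 39^4 ≡ 4² = 16. Since 7 = 4 + 2 + 1, 39^7 ≡ 16·4·39: 16·4 = 64 ≡ 23, then 23·39 = 897 ≡ 36. So 39^7 ≡ 36 (mod 41).
Hence σ⁻¹(39) = 36.

36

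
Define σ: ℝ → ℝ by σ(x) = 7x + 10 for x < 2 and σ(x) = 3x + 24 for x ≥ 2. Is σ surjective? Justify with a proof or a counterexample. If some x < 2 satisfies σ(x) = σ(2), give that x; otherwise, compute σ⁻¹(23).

Both pieces are strictly increasing (slopes 7 and 3), so each is injective on its own interval.
The left piece maps (−∞, 2) onto (−∞, 24); the right piece maps [2, ∞) onto [30, ∞).
The union (−∞, 24) ∪ [30, ∞) omits the interval between 24 and 30; in particular 24 has no preimage. So σ is not surjective.
Because the two images are disjoint, no x < 2 has σ(x) = σ(2), so we compute σ⁻¹(23): 23 lies in (−∞, 24), so solve 7x + 10 = 23: x = (23 − 10)/7 = 13/7.

13/7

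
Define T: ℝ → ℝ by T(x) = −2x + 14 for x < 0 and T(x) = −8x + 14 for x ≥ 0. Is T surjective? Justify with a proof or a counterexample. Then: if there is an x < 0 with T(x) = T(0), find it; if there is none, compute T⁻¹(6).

1

Both pieces are strictly decreasing (slopes −2 and −8), so each is injective on its own interval.
The left piece maps (−∞, 0) onto (14, ∞); the right piece maps [0, ∞) onto (−∞, 14].
These images together cover ℝ, so T is surjective.
Because the two images are disjoint, no x < 0 has T(x) = T(0), so we compute T⁻¹(6): 6 lies in (−∞, 14], so solve −8x + 14 = 6: x = (6 − 14)/(−8) = 1.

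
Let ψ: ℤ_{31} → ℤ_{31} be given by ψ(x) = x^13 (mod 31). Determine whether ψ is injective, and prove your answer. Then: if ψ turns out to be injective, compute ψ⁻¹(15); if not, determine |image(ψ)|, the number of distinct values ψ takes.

23

Since 31 is prime, the nonzero elements of ℤ_{31} form a cyclic group of order 30.
As gcd(13, 30) = 1, raising to the 13th power is a bijection on this group: if u^13 ≡ v^13 then (uv^{−1})^13 = 1, and the only element of order dividing gcd(13, 30) = 1 is 1, so u = v.
With ψ(0) = 0 this makes ψ injective on all of ℤ_{31}, hence bijective (finite equal-size domain and codomain). In particular ψ is injective.
Since ψ is injective, we find the preimage of 15. The inverse of x ↦ x^13 on (ℤ_{31})^× is x ↦ x^7, because 13·7 = 91 = 3·30 + 1 ≡ 1 (mod 30) and x^{30} = 1 for x ≠ 0 (Fermat). So ψ⁻¹(15) = 15^7 mod 31.
Repeated squaring mod 31: 15^1 ≡ 15, 15^2 ≡ 15² = 225 ≡ 8, 15^4 ≡ 8² = 64 ≡ 2. Since 7 = 4 + 2 + 1, 15^7 ≡ 2·8·15: 2·8 = 16, then 16·15 = 240 ≡ 23. So 15^7 ≡ 23 (mod 31).
Hence ψ⁻¹(15) = 23.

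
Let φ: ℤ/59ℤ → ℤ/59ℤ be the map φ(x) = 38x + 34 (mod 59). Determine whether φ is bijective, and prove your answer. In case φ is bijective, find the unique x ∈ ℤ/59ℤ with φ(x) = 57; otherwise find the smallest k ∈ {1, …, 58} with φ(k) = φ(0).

27

By definition, φ is injective when φ(x_1) = φ(x_2) forces x_1 = x_2.
Suppose φ(x_1) = φ(x_2) in ℤ/59ℤ. Then 38x_1 + 34 ≡ 38x_2 + 34 (mod 59), so 38(x_1 − x_2) ≡ 0 (mod 59).
Since gcd(38, 59) = 1, 38 is invertible modulo 59, hence x_1 − x_2 ≡ 0 (mod 59), i.e. x_1 = x_2.
We now compute 38⁻¹ mod 59 explicitly. Euclid's algorithm: 59 = 1·38 + 21, 38 = 1·21 + 17, 21 = 1·17 + 4, 17 = 4·4 + 1; back-substituting gives 1 = 14·38 − 9·59, so 38⁻¹ ≡ 14 (mod 59).
For any y ∈ ℤ/59ℤ, x = 14(y − 34) mod 59 satisfies φ(x) = 38·14(y − 34) + 34 ≡ y (since 38·14 ≡ 1 mod 59). So every y has a preimage.
Thus φ is bijective.
Since φ is bijective, we compute φ⁻¹(57): solve 38x + 34 ≡ 57 (mod 59), i.e. 38x ≡ 23 (mod 59).
Multiplying by 38⁻¹ = 14 gives x ≡ 14·23 = 322 = 5·59 + 27 ≡ 27 (mod 59).
Check: φ(27) = 38·27 + 34 = 1060 = 17·59 + 57 ≡ 57 (mod 59).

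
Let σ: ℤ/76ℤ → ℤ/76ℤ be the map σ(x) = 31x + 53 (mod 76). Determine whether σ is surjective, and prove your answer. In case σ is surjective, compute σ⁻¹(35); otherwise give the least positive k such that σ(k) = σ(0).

46

Recall that σ is surjective if every y in the codomain equals σ(x) for some x in the domain.
Since gcd(31, 76) = 1, 31 is invertible modulo 76. Euclid's algorithm: 76 = 2·31 + 14, 31 = 2·14 + 3, 14 = 4·3 + 2, 3 = 1·2 + 1; back-substituting gives 1 = 27·31 − 11·76, so 31⁻¹ ≡ 27 (mod 76).
Then y ↦ 27(y − 53) is a two-sided inverse to σ, so every y ∈ ℤ/76ℤ has a preimage.
Hence σ is surjective.
Since σ is surjective, we compute σ⁻¹(35): solve 31x + 53 ≡ 35 (mod 76), i.e. 31x ≡ 58 (mod 76).
Multiplying by 31⁻¹ = 27 gives x ≡ 27·58 = 1566 = 20·76 + 46 ≡ 46 (mod 76).
Check: σ(46) = 31·46 + 53 = 1479 = 19·76 + 35 ≡ 35 (mod 76).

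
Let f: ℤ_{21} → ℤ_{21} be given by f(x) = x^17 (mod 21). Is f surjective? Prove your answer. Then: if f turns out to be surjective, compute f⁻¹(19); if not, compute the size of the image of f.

10

Computing x^17 mod 21 for each x (by repeated squaring, reducing mod 21 at every step), the values f(0), f(1), …, f(20) are: 0, 1, 11, 12, 16, 17, 6, 7, 8, 18, 19, 2, 3, 13, 14, 15, 4, 5, 9, 10, 20.
Every element of ℤ_{21} appears exactly once in this list, so f is a bijection, and in particular surjective.
Since f is surjective, we read off the preimage of 19 from the same table: f(10) = 19, so f⁻¹(19) = 10.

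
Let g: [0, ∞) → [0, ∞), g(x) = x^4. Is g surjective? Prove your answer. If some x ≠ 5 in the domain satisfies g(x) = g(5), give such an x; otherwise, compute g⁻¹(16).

For any y ∈ [0, ∞), x = y^{1/4} ∈ [0, ∞) gives g(x) = y, so g is surjective.
Since x ↦ x^4 is strictly increasing on [0, ∞), it is injective there, so no x ≠ 5 in the domain has g(x) = g(5). We therefore compute g⁻¹(16) = 16^{1/4} = 2 (indeed 2^4 = 16).

2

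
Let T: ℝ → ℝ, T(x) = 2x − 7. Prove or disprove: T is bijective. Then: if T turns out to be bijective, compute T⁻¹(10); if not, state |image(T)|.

Suppose T(u) = T(v). Then 2u − 7 = 2v − 7, hence 2u = 2v, thus u = v.
For any y ∈ ℝ, x = (y + 7)/2 satisfies T(x) = y.
Thus T is bijective.
Since T is bijective, we compute T⁻¹(10) = (10 + 7)/2 = 17/2.

17/2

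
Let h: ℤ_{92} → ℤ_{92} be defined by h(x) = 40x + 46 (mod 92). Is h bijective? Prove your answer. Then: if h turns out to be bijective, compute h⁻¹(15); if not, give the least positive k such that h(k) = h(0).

23

We have gcd(40, 92) = 4 > 1. Taking u = 0 and v = 23: h(0) = 46 and h(23) = 40·23 + 46 = 966 ≡ 46 (mod 92).
So h(0) = h(23) while 0 ≠ 23, so h is not injective, hence not bijective.
Since h is not bijective, we find the least positive k with h(k) = h(0): this means 40k ≡ 0 (mod 92), i.e. 92 ∣ 40k. Since gcd(40, 92) = 4, dividing through by 4 this holds exactly when 23 ∣ 10k, and as gcd(10, 23) = 1, exactly when 23 ∣ k.
The smallest positive such k is 23.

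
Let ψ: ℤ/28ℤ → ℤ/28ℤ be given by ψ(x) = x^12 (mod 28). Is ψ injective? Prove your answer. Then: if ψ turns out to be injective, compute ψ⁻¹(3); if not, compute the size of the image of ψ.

4

ψ(1) = 1^12 = 1.
ψ(3): Repeated squaring mod 28: 3^1 ≡ 3, 3^2 ≡ 3² = 9, 3^4 ≡ 9² = 81 ≡ 25, 3^8 ≡ 25² = 625 ≡ 9. Since 12 = 8 + 4, 3^12 ≡ 9·25: 9·25 = 225 ≡ 1. So 3^12 ≡ 1 (mod 28).
So ψ(1) = ψ(3) = 1 while 1 ≠ 3, hence ψ is not injective.
Since ψ is not injective, we determine |image(ψ)|. Computing x^12 mod 28 for each x (by repeated squaring, reducing mod 28 at every step), the values ψ(0), ψ(1), …, ψ(27) are: 0, 1, 8, 1, 8, 1, 8, 21, 8, 1, 8, 1, 8, 1, 0, 1, 8, 1, 8, 1, 8, 21, 8, 1, 8, 1, 8, 1.
The distinct values are {0, 1, 8, 21}; there are 4 of them.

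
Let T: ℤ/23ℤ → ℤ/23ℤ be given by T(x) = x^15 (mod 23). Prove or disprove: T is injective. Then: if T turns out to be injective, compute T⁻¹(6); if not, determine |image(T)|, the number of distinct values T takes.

9

Since 23 is prime, the nonzero elements of ℤ/23ℤ form a cyclic group of order 22.
As gcd(15, 22) = 1, raising to the 15th power is a bijection on this group: if x_1^15 ≡ x_2^15 then (x_1x_2^{−1})^15 = 1, and the only element of order dividing gcd(15, 22) = 1 is 1, so x_1 = x_2.
With T(0) = 0 this makes T injective on all of ℤ/23ℤ, hence bijective (finite equal-size domain and codomain). In particular T is injective.
Since T is injective, we find the preimage of 6. The inverse of x ↦ x^15 on (ℤ/23ℤ)^× is x ↦ x^3, because 15·3 = 45 = 2·22 + 1 ≡ 1 (mod 22) and x^{22} = 1 for x ≠ 0 (Fermat). So T⁻¹(6) = 6^3 mod 23.
Repeated squaring mod 23: 6^1 ≡ 6, 6^2 ≡ 6² = 36 ≡ 13. Since 3 = 2 + 1, 6^3 ≡ 13·6: 13·6 = 78 ≡ 9. So 6^3 ≡ 9 (mod 23).
Hence T⁻¹(6) = 9.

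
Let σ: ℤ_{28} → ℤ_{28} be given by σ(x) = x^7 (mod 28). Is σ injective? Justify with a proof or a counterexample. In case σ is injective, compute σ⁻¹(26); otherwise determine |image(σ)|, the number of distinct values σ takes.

σ(0) = 0^7 = 0.
σ(14): Repeated squaring mod 28: 14^1 ≡ 14, 14^2 ≡ 14² = 196 ≡ 0, 14^4 ≡ 0² = 0. Since 7 = 4 + 2 + 1, 14^7 ≡ 0·0·14: 0·0 = 0, then 0·14 = 0. So 14^7 ≡ 0 (mod 28).
So σ(0) = σ(14) = 0 while 0 ≠ 14, thus σ is not injective.
Since σ is not injective, we determine |image(σ)|. Computing x^7 mod 28 for each x (by repeated squaring, reducing mod 28 at every step), the values σ(0), σ(1), …, σ(27) are: 0, 1, 16, 3, 4, 5, 20, 7, 8, 9, 24, 11, 12, 13, 0, 15, 16, 17, 4, 19, 20, 21, 8, 23, 24, 25, 12, 27.
The distinct values are {0, 1, 3, 4, 5, 7, 8, 9, 11, 12, 13, 15, 16, 17, 19, 20, 21, 23, 24, 25, 27}; there are 21 of them.

21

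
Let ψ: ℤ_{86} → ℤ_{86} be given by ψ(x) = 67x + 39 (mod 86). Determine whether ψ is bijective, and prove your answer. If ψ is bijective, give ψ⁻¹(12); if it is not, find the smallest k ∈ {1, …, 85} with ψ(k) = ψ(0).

If ψ(a) = ψ(b), then 67a ≡ 67b (mod 86). Because gcd(67, 86) = 1, we may cancel 67 to get a ≡ b (mod 86).
We now compute 67⁻¹ mod 86 explicitly. Euclid's algorithm: 86 = 1·67 + 19, 67 = 3·19 + 10, 19 = 1·10 + 9, 10 = 1·9 + 1; back-substituting gives 1 = 9·67 − 7·86, so 67⁻¹ ≡ 9 (mod 86).
For any y ∈ ℤ_{86}, x = 9(y − 39) mod 86 satisfies ψ(x) = 67·9(y − 39) + 39 ≡ y (since 67·9 ≡ 1 mod 86). So every y has a preimage.
Thus ψ is bijective.
Since ψ is bijective, we compute ψ⁻¹(12): solve 67x + 39 ≡ 12 (mod 86), i.e. 67x ≡ 59 (mod 86).
Multiplying by 67⁻¹ = 9 gives x ≡ 9·59 = 531 = 6·86 + 15 ≡ 15 (mod 86).
Check: ψ(15) = 67·15 + 39 = 1044 = 12·86 + 12 ≡ 12 (mod 86).

15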